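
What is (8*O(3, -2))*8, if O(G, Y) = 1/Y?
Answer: -32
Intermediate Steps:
(8*O(3, -2))*8 = (8/(-2))*8 = (8*(-½))*8 = -4*8 = -32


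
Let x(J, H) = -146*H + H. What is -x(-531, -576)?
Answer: -83520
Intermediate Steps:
x(J, H) = -145*H
-x(-531, -576) = -(-145)*(-576) = -1*83520 = -83520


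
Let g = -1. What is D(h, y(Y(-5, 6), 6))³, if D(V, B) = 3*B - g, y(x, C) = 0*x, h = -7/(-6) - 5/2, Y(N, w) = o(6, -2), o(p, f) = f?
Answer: 1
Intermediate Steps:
Y(N, w) = -2
h = -4/3 (h = -7*(-⅙) - 5*½ = 7/6 - 5/2 = -4/3 ≈ -1.3333)
y(x, C) = 0
D(V, B) = 1 + 3*B (D(V, B) = 3*B - 1*(-1) = 3*B + 1 = 1 + 3*B)
D(h, y(Y(-5, 6), 6))³ = (1 + 3*0)³ = (1 + 0)³ = 1³ = 1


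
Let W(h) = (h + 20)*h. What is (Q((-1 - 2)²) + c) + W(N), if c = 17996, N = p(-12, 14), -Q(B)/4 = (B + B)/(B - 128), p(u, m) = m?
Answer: 2198240/119 ≈ 18473.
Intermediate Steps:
Q(B) = -8*B/(-128 + B) (Q(B) = -4*(B + B)/(B - 128) = -4*2*B/(-128 + B) = -8*B/(-128 + B))
N = 14
W(h) = h*(20 + h) (W(h) = (20 + h)*h = h*(20 + h))
(Q((-1 - 2)²) + c) + W(N) = (-8*(-1 - 2)²/(-128 + (-1 - 2)²) + 17996) + 14*(20 + 14) = (-8*(-3)²/(-128 + (-3)²) + 17996) + 14*34 = (-8*9/(-128 + 9) + 17996) + 476 = (-8*9/(-119) + 17996) + 476 = (-8*9*(-1/119) + 17996) + 476 = (72/119 + 17996) + 476 = 2141596/119 + 476 = 2198240/119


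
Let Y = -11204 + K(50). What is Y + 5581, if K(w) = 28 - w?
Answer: -5645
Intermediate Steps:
Y = -11226 (Y = -11204 + (28 - 1*50) = -11204 + (28 - 50) = -11204 - 22 = -11226)
Y + 5581 = -11226 + 5581 = -5645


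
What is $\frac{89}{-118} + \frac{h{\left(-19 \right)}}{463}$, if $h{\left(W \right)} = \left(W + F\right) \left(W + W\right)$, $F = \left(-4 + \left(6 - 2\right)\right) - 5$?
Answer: $\frac{66409}{54634} \approx 1.2155$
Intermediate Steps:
$F = -5$ ($F = \left(-4 + 4\right) - 5 = 0 - 5 = -5$)
$h{\left(W \right)} = 2 W \left(-5 + W\right)$ ($h{\left(W \right)} = \left(W - 5\right) \left(W + W\right) = \left(-5 + W\right) 2 W = 2 W \left(-5 + W\right)$)
$\frac{89}{-118} + \frac{h{\left(-19 \right)}}{463} = \frac{89}{-118} + \frac{2 \left(-19\right) \left(-5 - 19\right)}{463} = 89 \left(- \frac{1}{118}\right) + 2 \left(-19\right) \left(-24\right) \frac{1}{463} = - \frac{89}{118} + 912 \cdot \frac{1}{463} = - \frac{89}{118} + \frac{912}{463} = \frac{66409}{54634}$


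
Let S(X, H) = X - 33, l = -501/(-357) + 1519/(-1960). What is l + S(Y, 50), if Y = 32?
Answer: -1769/4760 ≈ -0.37164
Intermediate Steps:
l = 2991/4760 (l = -501*(-1/357) + 1519*(-1/1960) = 167/119 - 31/40 = 2991/4760 ≈ 0.62836)
S(X, H) = -33 + X
l + S(Y, 50) = 2991/4760 + (-33 + 32) = 2991/4760 - 1 = -1769/4760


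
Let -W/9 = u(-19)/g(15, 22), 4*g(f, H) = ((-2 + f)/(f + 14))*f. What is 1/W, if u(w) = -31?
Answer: 65/10788 ≈ 0.0060252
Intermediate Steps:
g(f, H) = f*(-2 + f)/(4*(14 + f)) (g(f, H) = (((-2 + f)/(f + 14))*f)/4 = (((-2 + f)/(14 + f))*f)/4 = (f*(-2 + f)/(14 + f))/4 = f*(-2 + f)/(4*(14 + f)))
W = 10788/65 (W = -(-279)/((1/4)*15*(-2 + 15)/(14 + 15)) = -(-279)/((1/4)*15*13/29) = -(-279)/((1/4)*15*(1/29)*13) = -(-279)/195/116 = -(-279)*116/195 = -9*(-3596/195) = 10788/65 ≈ 165.97)
1/W = 1/(10788/65) = 65/10788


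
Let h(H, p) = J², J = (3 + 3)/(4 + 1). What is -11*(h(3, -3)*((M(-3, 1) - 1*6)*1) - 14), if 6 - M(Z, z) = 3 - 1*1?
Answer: 4642/25 ≈ 185.68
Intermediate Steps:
M(Z, z) = 4 (M(Z, z) = 6 - (3 - 1*1) = 6 - (3 - 1) = 6 - 1*2 = 6 - 2 = 4)
J = 6/5 ≈ 1.2000
h(H, p) = 36/25 (h(H, p) = (6/5)² = 36/25)
-11*(h(3, -3)*((M(-3, 1) - 1*6)*1) - 14) = -11*(36*((4 - 1*6)*1)/25 - 14) = -11*(36*((4 - 6)*1)/25 - 14) = -11*(36*(-2*1)/25 - 14) = -11*((36/25)*(-2) - 14) = -11*(-72/25 - 14) = -11*(-422/25) = 4642/25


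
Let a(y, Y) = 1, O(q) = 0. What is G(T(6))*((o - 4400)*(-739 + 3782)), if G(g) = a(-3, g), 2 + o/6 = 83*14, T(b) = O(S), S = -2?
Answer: 7790080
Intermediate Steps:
T(b) = 0
o = 6960 (o = -12 + 6*(83*14) = -12 + 6*1162 = -12 + 6972 = 6960)
G(g) = 1
G(T(6))*((o - 4400)*(-739 + 3782)) = 1*((6960 - 4400)*(-739 + 3782)) = 1*(2560*3043) = 1*7790080 = 7790080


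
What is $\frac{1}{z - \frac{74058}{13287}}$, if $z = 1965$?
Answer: $\frac{4429}{8678299} \approx 0.00051035$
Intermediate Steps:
$\frac{1}{z - \frac{74058}{13287}} = \frac{1}{1965 - \frac{74058}{13287}} = \frac{1}{1965 - \frac{24686}{4429}} = \frac{1}{\frac{8678299}{4429}} = \frac{4429}{8678299}$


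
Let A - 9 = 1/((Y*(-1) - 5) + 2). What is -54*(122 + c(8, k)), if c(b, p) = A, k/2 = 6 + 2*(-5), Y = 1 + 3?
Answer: -49464/7 ≈ -7066.3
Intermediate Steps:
Y = 4
k = -8 (k = 2*(6 + 2*(-5)) = 2*(6 - 10) = 2*(-4) = -8)
A = 62/7 (A = 9 + 1/((4*(-1) - 5) + 2) = 9 + 1/((-4 - 5) + 2) = 9 + 1/(-9 + 2) = 9 + 1/(-7) = 9 - ⅐ = 62/7 ≈ 8.8571)
c(b, p) = 62/7
-54*(122 + c(8, k)) = -54*(122 + 62/7) = -54*916/7 = -49464/7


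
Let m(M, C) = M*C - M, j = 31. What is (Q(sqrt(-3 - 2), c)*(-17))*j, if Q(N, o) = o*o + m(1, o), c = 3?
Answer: -5797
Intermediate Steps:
m(M, C) = -M + C*M (m(M, C) = C*M - M = -M + C*M)
Q(N, o) = -1 + o + o**2 (Q(N, o) = o*o + 1*(-1 + o) = o**2 + (-1 + o) = -1 + o + o**2)
(Q(sqrt(-3 - 2), c)*(-17))*j = ((-1 + 3 + 3**2)*(-17))*31 = ((-1 + 3 + 9)*(-17))*31 = (11*(-17))*31 = -187*31 = -5797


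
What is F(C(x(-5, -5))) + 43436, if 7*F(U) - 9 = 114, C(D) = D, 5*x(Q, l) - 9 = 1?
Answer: 304175/7 ≈ 43454.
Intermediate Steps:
x(Q, l) = 2 (x(Q, l) = 9/5 + (1/5)*1 = 9/5 + 1/5 = 2)
F(U) = 123/7 (F(U) = 9/7 + (1/7)*114 = 9/7 + 114/7 = 123/7)
F(C(x(-5, -5))) + 43436 = 123/7 + 43436 = 304175/7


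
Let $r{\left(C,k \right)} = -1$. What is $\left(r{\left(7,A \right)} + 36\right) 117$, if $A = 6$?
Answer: $4095$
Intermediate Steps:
$\left(r{\left(7,A \right)} + 36\right) 117 = \left(-1 + 36\right) 117 = 35 \cdot 117 = 4095$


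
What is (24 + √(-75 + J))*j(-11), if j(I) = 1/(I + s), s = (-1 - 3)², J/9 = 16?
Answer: 24/5 + √69/5 ≈ 6.4613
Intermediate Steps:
J = 144 (J = 9*16 = 144)
s = 16 (s = (-4)² = 16)
j(I) = 1/(16 + I) (j(I) = 1/(I + 16) = 1/(16 + I))
(24 + √(-75 + J))*j(-11) = (24 + √(-75 + 144))/(16 - 11) = (24 + √69)/5 = (24 + √69)*(⅕) = 24/5 + √69/5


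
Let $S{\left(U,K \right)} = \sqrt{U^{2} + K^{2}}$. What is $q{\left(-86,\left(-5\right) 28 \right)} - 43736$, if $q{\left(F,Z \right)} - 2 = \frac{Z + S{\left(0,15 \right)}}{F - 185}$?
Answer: $- \frac{11851789}{271} \approx -43734.0$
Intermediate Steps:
$S{\left(U,K \right)} = \sqrt{K^{2} + U^{2}}$
$q{\left(F,Z \right)} = 2 + \frac{15 + Z}{-185 + F}$ ($q{\left(F,Z \right)} = 2 + \frac{Z + \sqrt{15^{2} + 0^{2}}}{F - 185} = 2 + \frac{Z + \sqrt{225 + 0}}{-185 + F} = 2 + \frac{Z + \sqrt{225}}{-185 + F} = 2 + \frac{Z + 15}{-185 + F} = 2 + \frac{15 + Z}{-185 + F}$)
$q{\left(-86,\left(-5\right) 28 \right)} - 43736 = \frac{-355 - 140 + 2 \left(-86\right)}{-185 - 86} - 43736 = \frac{-355 - 140 - 172}{-271} - 43736 = \left(- \frac{1}{271}\right) \left(-667\right) - 43736 = \frac{667}{271} - 43736 = - \frac{11851789}{271}$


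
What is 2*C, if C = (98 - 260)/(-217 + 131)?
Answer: 162/43 ≈ 3.7674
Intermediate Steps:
C = 81/43 (C = -162/(-86) = -162*(-1/86) = 81/43 ≈ 1.8837)
2*C = 2*(81/43) = 162/43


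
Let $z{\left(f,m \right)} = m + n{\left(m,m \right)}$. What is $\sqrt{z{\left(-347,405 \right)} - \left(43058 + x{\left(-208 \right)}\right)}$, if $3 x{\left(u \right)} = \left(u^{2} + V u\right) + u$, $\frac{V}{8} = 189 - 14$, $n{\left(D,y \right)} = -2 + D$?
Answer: $\frac{\sqrt{364182}}{3} \approx 201.16$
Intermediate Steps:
$V = 1400$ ($V = 8 \left(189 - 14\right) = 8 \cdot 175 = 1400$)
$z{\left(f,m \right)} = -2 + 2 m$ ($z{\left(f,m \right)} = m + \left(-2 + m\right) = -2 + 2 m$)
$x{\left(u \right)} = 467 u + \frac{u^{2}}{3}$ ($x{\left(u \right)} = \frac{\left(u^{2} + 1400 u\right) + u}{3} = \frac{u^{2} + 1401 u}{3} = 467 u + \frac{u^{2}}{3}$)
$\sqrt{z{\left(-347,405 \right)} - \left(43058 + x{\left(-208 \right)}\right)} = \sqrt{\left(-2 + 2 \cdot 405\right) - \left(43058 + \frac{1}{3} \left(-208\right) \left(1401 - 208\right)\right)} = \sqrt{\left(-2 + 810\right) - \left(43058 + \frac{1}{3} \left(-208\right) 1193\right)} = \sqrt{808 - - \frac{118970}{3}} = \sqrt{808 + \left(-43058 + \frac{248144}{3}\right)} = \sqrt{808 + \frac{118970}{3}} = \sqrt{\frac{121394}{3}} = \frac{\sqrt{364182}}{3}$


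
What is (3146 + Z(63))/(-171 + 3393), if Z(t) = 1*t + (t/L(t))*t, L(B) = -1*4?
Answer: 8867/12888 ≈ 0.68800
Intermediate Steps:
L(B) = -4
Z(t) = t - t**2/4 (Z(t) = 1*t + (t/(-4))*t = t + (t*(-1/4))*t = t + (-t/4)*t = t - t**2/4)
(3146 + Z(63))/(-171 + 3393) = (3146 + (1/4)*63*(4 - 1*63))/(-171 + 3393) = (3146 + (1/4)*63*(4 - 63))/3222 = (3146 + (1/4)*63*(-59))*(1/3222) = (3146 - 3717/4)*(1/3222) = (8867/4)*(1/3222) = 8867/12888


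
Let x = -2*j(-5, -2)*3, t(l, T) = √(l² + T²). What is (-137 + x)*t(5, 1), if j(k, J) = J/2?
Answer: -131*√26 ≈ -667.97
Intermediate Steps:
j(k, J) = J/2 (j(k, J) = J*(½) = J/2)
t(l, T) = √(T² + l²)
x = 6 (x = -(-2)*3 = -2*(-1)*3 = 2*3 = 6)
(-137 + x)*t(5, 1) = (-137 + 6)*√(1² + 5²) = -131*√(1 + 25) = -131*√26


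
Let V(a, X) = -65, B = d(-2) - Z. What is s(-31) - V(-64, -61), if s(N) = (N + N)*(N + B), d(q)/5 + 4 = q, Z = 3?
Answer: 4033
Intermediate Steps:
d(q) = -20 + 5*q
B = -33 (B = (-20 + 5*(-2)) - 1*3 = (-20 - 10) - 3 = -30 - 3 = -33)
s(N) = 2*N*(-33 + N) (s(N) = (N + N)*(N - 33) = (2*N)*(-33 + N) = 2*N*(-33 + N))
s(-31) - V(-64, -61) = 2*(-31)*(-33 - 31) - 1*(-65) = 2*(-31)*(-64) + 65 = 3968 + 65 = 4033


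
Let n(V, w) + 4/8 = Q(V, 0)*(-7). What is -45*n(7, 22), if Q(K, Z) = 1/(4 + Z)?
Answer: 405/4 ≈ 101.25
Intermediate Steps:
n(V, w) = -9/4 (n(V, w) = -½ - 7/(4 + 0) = -½ - 7/4 = -9/4)
-45*n(7, 22) = -45*(-9/4) = 405/4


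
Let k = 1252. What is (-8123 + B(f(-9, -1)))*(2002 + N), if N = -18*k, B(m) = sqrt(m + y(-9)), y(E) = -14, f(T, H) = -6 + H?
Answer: 166797682 - 20534*I*sqrt(21) ≈ 1.668e+8 - 94099.0*I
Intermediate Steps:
B(m) = sqrt(-14 + m) (B(m) = sqrt(m - 14) = sqrt(-14 + m))
N = -22536 (N = -18*1252 = -22536)
(-8123 + B(f(-9, -1)))*(2002 + N) = (-8123 + sqrt(-14 + (-6 - 1)))*(2002 - 22536) = (-8123 + sqrt(-14 - 7))*(-20534) = (-8123 + sqrt(-21))*(-20534) = (-8123 + I*sqrt(21))*(-20534) = 166797682 - 20534*I*sqrt(21)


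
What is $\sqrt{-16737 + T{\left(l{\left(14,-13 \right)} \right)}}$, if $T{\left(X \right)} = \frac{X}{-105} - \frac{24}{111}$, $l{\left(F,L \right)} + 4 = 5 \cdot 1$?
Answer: $\frac{i \sqrt{252618713970}}{3885} \approx 129.37 i$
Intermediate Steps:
$l{\left(F,L \right)} = 1$ ($l{\left(F,L \right)} = -4 + 5 \cdot 1 = -4 + 5 = 1$)
$T{\left(X \right)} = - \frac{8}{37} - \frac{X}{105}$ ($T{\left(X \right)} = X \left(- \frac{1}{105}\right) - \frac{8}{37} = - \frac{X}{105} - \frac{8}{37} = - \frac{8}{37} - \frac{X}{105}$)
$\sqrt{-16737 + T{\left(l{\left(14,-13 \right)} \right)}} = \sqrt{-16737 - \frac{877}{3885}} = \sqrt{- \frac{65024122}{3885}} = \frac{i \sqrt{252618713970}}{3885}$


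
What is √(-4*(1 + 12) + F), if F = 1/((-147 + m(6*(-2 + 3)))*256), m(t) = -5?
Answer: 345*I*√646/1216 ≈ 7.2111*I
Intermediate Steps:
F = -1/38912 (F = 1/(-147 - 5*256) = (1/256)/(-152) = -1/152*1/256 = -1/38912 ≈ -2.5699e-5)
√(-4*(1 + 12) + F) = √(-4*(1 + 12) - 1/38912) = √(-4*13 - 1/38912) = √(-52 - 1/38912) = √(-2023425/38912) = 345*I*√646/1216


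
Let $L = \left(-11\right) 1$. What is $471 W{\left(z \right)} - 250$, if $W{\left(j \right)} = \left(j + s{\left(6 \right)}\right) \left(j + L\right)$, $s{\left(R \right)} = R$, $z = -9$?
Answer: $28010$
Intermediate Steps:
$L = -11$
$W{\left(j \right)} = \left(-11 + j\right) \left(6 + j\right)$ ($W{\left(j \right)} = \left(j + 6\right) \left(j - 11\right) = \left(6 + j\right) \left(-11 + j\right) = \left(-11 + j\right) \left(6 + j\right)$)
$471 W{\left(z \right)} - 250 = 471 \left(-66 + \left(-9\right)^{2} - -45\right) - 250 = 471 \left(-66 + 81 + 45\right) - 250 = 471 \cdot 60 - 250 = 28260 - 250 = 28010$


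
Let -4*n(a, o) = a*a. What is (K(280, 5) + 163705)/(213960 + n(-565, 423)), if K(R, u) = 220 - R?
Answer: 130916/107323 ≈ 1.2198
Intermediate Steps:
n(a, o) = -a²/4 (n(a, o) = -a*a/4 = -a²/4)
(K(280, 5) + 163705)/(213960 + n(-565, 423)) = ((220 - 1*280) + 163705)/(213960 - ¼*(-565)²) = ((220 - 280) + 163705)/(213960 - ¼*319225) = (-60 + 163705)/(213960 - 319225/4) = 163645/(536615/4) = 163645*(4/536615) = 130916/107323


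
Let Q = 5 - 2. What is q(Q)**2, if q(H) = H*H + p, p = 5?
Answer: 196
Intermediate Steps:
Q = 3
q(H) = 5 + H**2 (q(H) = H*H + 5 = H**2 + 5 = 5 + H**2)
q(Q)**2 = (5 + 3**2)**2 = (5 + 9)**2 = 14**2 = 196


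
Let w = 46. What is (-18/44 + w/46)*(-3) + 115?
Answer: 2491/22 ≈ 113.23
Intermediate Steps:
(-18/44 + w/46)*(-3) + 115 = (-18/44 + 46/46)*(-3) + 115 = (-18*1/44 + 46*(1/46))*(-3) + 115 = (-9/22 + 1)*(-3) + 115 = (13/22)*(-3) + 115 = -39/22 + 115 = 2491/22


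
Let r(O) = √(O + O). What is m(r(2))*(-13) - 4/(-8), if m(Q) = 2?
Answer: -51/2 ≈ -25.500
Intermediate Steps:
r(O) = √2*√O (r(O) = √(2*O) = √2*√O)
m(r(2))*(-13) - 4/(-8) = 2*(-13) - 4/(-8) = -26 - 4*(-⅛) = -26 + ½ = -51/2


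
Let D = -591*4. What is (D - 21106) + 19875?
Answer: -3595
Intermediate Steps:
D = -2364
(D - 21106) + 19875 = (-2364 - 21106) + 19875 = -23470 + 19875 = -3595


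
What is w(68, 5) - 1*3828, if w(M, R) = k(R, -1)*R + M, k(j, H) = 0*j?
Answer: -3760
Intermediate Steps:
k(j, H) = 0
w(M, R) = M (w(M, R) = 0*R + M = 0 + M = M)
w(68, 5) - 1*3828 = 68 - 1*3828 = 68 - 3828 = -3760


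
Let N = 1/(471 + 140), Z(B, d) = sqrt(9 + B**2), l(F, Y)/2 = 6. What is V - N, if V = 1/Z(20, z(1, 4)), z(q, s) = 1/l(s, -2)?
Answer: -1/611 + sqrt(409)/409 ≈ 0.047810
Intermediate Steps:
l(F, Y) = 12 (l(F, Y) = 2*6 = 12)
z(q, s) = 1/12
V = sqrt(409)/409 (V = 1/(sqrt(9 + 20**2)) = 1/(sqrt(9 + 400)) = 1/(sqrt(409)) = sqrt(409)/409 ≈ 0.049447)
N = 1/611 ≈ 0.0016367
V - N = sqrt(409)/409 - 1*1/611 = sqrt(409)/409 - 1/611 = -1/611 + sqrt(409)/409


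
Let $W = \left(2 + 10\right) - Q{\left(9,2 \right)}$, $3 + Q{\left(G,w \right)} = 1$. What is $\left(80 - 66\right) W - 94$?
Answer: $102$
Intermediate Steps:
$Q{\left(G,w \right)} = -2$ ($Q{\left(G,w \right)} = -3 + 1 = -2$)
$W = 14$ ($W = \left(2 + 10\right) - -2 = 12 + 2 = 14$)
$\left(80 - 66\right) W - 94 = \left(80 - 66\right) 14 - 94 = 14 \cdot 14 - 94 = 196 - 94 = 102$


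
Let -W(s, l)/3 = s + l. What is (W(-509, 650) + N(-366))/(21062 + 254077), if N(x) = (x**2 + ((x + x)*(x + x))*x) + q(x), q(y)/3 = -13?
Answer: -65326030/91713 ≈ -712.29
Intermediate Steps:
q(y) = -39 (q(y) = 3*(-13) = -39)
N(x) = -39 + x**2 + 4*x**3 (N(x) = (x**2 + ((x + x)*(x + x))*x) - 39 = (x**2 + ((2*x)*(2*x))*x) - 39 = (x**2 + (4*x**2)*x) - 39 = (x**2 + 4*x**3) - 39 = -39 + x**2 + 4*x**3)
W(s, l) = -3*l - 3*s (W(s, l) = -3*(s + l) = -3*(l + s) = -3*l - 3*s)
(W(-509, 650) + N(-366))/(21062 + 254077) = ((-3*650 - 3*(-509)) + (-39 + (-366)**2 + 4*(-366)**3))/(21062 + 254077) = ((-1950 + 1527) + (-39 + 133956 + 4*(-49027896)))/275139 = (-423 + (-39 + 133956 - 196111584))*(1/275139) = (-423 - 195977667)*(1/275139) = -195978090*1/275139 = -65326030/91713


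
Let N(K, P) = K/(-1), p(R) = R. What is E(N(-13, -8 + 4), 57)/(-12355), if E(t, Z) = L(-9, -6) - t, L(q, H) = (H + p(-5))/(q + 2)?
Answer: 16/17297 ≈ 0.00092502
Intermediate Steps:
L(q, H) = (-5 + H)/(2 + q) (L(q, H) = (H - 5)/(q + 2) = (-5 + H)/(2 + q))
N(K, P) = -K (N(K, P) = K*(-1) = -K)
E(t, Z) = 11/7 - t (E(t, Z) = (-5 - 6)/(2 - 9) - t = -11/(-7) - t = -⅐*(-11) - t = 11/7 - t)
E(N(-13, -8 + 4), 57)/(-12355) = (11/7 - (-1)*(-13))/(-12355) = (11/7 - 1*13)*(-1/12355) = (11/7 - 13)*(-1/12355) = -80/7*(-1/12355) = 16/17297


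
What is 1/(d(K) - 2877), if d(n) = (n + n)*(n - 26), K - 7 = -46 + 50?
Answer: -1/3207 ≈ -0.00031182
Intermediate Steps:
K = 11 (K = 7 + (-46 + 50) = 7 + 4 = 11)
d(n) = 2*n*(-26 + n) (d(n) = (2*n)*(-26 + n) = 2*n*(-26 + n))
1/(d(K) - 2877) = 1/(2*11*(-26 + 11) - 2877) = 1/(2*11*(-15) - 2877) = 1/(-330 - 2877) = 1/(-3207) = -1/3207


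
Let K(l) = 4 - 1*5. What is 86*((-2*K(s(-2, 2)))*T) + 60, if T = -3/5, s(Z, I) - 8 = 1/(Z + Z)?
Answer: -216/5 ≈ -43.200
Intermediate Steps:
s(Z, I) = 8 + 1/(2*Z) (s(Z, I) = 8 + 1/(Z + Z) = 8 + 1/(2*Z))
T = -3/5 (T = -3*1/5 = -3/5 ≈ -0.60000)
K(l) = -1 (K(l) = 4 - 5 = -1)
86*((-2*K(s(-2, 2)))*T) + 60 = 86*(-2*(-1)*(-3/5)) + 60 = 86*(2*(-3/5)) + 60 = 86*(-6/5) + 60 = -516/5 + 60 = -216/5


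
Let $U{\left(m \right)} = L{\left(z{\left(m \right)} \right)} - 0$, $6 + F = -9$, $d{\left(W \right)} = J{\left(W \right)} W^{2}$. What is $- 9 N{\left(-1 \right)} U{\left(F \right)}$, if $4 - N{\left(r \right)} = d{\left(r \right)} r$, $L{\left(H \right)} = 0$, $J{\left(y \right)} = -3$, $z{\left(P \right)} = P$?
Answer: $0$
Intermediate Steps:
$d{\left(W \right)} = - 3 W^{2}$
$F = -15$ ($F = -6 - 9 = -15$)
$U{\left(m \right)} = 0$ ($U{\left(m \right)} = 0 - 0 = 0 + 0 = 0$)
$N{\left(r \right)} = 4 + 3 r^{3}$ ($N{\left(r \right)} = 4 - - 3 r^{2} r = 4 - - 3 r^{3} = 4 + 3 r^{3}$)
$- 9 N{\left(-1 \right)} U{\left(F \right)} = - 9 \left(4 + 3 \left(-1\right)^{3}\right) 0 = - 9 \left(4 + 3 \left(-1\right)\right) 0 = - 9 \left(4 - 3\right) 0 = \left(-9\right) 1 \cdot 0 = \left(-9\right) 0 = 0$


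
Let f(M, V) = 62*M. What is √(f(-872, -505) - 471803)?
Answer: I*√525867 ≈ 725.17*I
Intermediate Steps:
√(f(-872, -505) - 471803) = √(62*(-872) - 471803) = √(-54064 - 471803) = √(-525867) = I*√525867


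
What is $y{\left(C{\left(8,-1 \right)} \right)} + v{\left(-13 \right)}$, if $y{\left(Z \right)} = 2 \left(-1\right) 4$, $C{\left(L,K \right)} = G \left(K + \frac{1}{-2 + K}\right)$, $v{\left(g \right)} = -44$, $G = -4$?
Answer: $-52$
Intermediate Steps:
$C{\left(L,K \right)} = - 4 K - \frac{4}{-2 + K}$ ($C{\left(L,K \right)} = - 4 \left(K + \frac{1}{-2 + K}\right) = - 4 K - \frac{4}{-2 + K}$)
$y{\left(Z \right)} = -8$ ($y{\left(Z \right)} = \left(-2\right) 4 = -8$)
$y{\left(C{\left(8,-1 \right)} \right)} + v{\left(-13 \right)} = -8 - 44 = -52$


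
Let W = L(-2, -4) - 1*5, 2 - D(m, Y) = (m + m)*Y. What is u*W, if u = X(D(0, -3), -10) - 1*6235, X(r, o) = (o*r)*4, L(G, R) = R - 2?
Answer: 69465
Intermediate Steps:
L(G, R) = -2 + R
D(m, Y) = 2 - 2*Y*m (D(m, Y) = 2 - (m + m)*Y = 2 - 2*m*Y = 2 - 2*Y*m)
X(r, o) = 4*o*r
W = -11 (W = (-2 - 4) - 1*5 = -6 - 5 = -11)
u = -6315 (u = 4*(-10)*(2 - 2*(-3)*0) - 1*6235 = 4*(-10)*(2 + 0) - 6235 = 4*(-10)*2 - 6235 = -80 - 6235 = -6315)
u*W = -6315*(-11) = 69465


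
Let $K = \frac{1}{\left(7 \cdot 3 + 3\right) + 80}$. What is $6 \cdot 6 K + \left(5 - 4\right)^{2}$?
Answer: $\frac{35}{26} \approx 1.3462$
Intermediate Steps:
$K = \frac{1}{104}$ ($K = \frac{1}{\left(21 + 3\right) + 80} = \frac{1}{24 + 80} = \frac{1}{104} \approx 0.0096154$)
$6 \cdot 6 K + \left(5 - 4\right)^{2} = 6 \cdot 6 \cdot \frac{1}{104} + \left(5 - 4\right)^{2} = 36 \cdot \frac{1}{104} + 1^{2} = \frac{9}{26} + 1 = \frac{35}{26}$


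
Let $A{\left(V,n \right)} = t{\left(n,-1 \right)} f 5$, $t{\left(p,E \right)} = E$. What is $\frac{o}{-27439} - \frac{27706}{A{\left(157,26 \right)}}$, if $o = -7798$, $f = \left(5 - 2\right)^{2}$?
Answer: $\frac{760575844}{1234755} \approx 615.97$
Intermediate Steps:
$f = 9$ ($f = 3^{2} = 9$)
$A{\left(V,n \right)} = -45$ ($A{\left(V,n \right)} = \left(-1\right) 9 \cdot 5 = \left(-9\right) 5 = -45$)
$\frac{o}{-27439} - \frac{27706}{A{\left(157,26 \right)}} = - \frac{7798}{-27439} - \frac{27706}{-45} = \left(-7798\right) \left(- \frac{1}{27439}\right) - - \frac{27706}{45} = \frac{7798}{27439} + \frac{27706}{45} = \frac{760575844}{1234755}$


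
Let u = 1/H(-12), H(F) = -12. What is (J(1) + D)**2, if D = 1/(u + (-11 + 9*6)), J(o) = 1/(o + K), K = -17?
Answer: 104329/67897600 ≈ 0.0015366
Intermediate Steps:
J(o) = 1/(-17 + o) (J(o) = 1/(o - 17) = 1/(-17 + o))
u = -1/12 (u = 1/(-12) = -1/12 ≈ -0.083333)
D = 12/515 (D = 1/(-1/12 + (-11 + 9*6)) = 1/(-1/12 + (-11 + 54)) = 1/(-1/12 + 43) = 1/(515/12) = 12/515 ≈ 0.023301)
(J(1) + D)**2 = (1/(-17 + 1) + 12/515)**2 = (1/(-16) + 12/515)**2 = (-1/16 + 12/515)**2 = (-323/8240)**2 = 104329/67897600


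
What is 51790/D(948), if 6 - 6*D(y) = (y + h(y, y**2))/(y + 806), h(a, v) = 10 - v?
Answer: 54503796/90827 ≈ 600.08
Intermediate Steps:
D(y) = 1 - (10 + y - y**2)/(6*(806 + y)) (D(y) = 1 - (y + (10 - y**2))/(6*(y + 806)) = 1 - (10 + y - y**2)/(6*(806 + y)))
51790/D(948) = 51790/(((4826 + 948**2 + 5*948)/(6*(806 + 948)))) = 51790/(((1/6)*(4826 + 898704 + 4740)/1754)) = 51790/(((1/6)*(1/1754)*908270)) = 51790/(454135/5262) = 51790*(5262/454135) = 54503796/90827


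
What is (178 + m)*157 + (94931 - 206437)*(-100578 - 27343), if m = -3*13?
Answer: 14263980849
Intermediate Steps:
m = -39
(178 + m)*157 + (94931 - 206437)*(-100578 - 27343) = (178 - 39)*157 + (94931 - 206437)*(-100578 - 27343) = 139*157 - 111506*(-127921) = 21823 + 14263959026 = 14263980849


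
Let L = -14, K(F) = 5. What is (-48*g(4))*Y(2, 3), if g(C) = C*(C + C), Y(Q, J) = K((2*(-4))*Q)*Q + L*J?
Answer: 49152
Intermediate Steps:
Y(Q, J) = -14*J + 5*Q (Y(Q, J) = 5*Q - 14*J = -14*J + 5*Q)
g(C) = 2*C² (g(C) = C*(2*C) = 2*C²)
(-48*g(4))*Y(2, 3) = (-96*4²)*(-14*3 + 5*2) = (-96*16)*(-42 + 10) = -48*32*(-32) = -1536*(-32) = 49152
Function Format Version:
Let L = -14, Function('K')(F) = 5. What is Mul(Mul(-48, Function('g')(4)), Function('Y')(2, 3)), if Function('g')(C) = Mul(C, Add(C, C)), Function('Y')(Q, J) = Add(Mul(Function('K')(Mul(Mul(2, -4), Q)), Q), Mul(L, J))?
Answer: 49152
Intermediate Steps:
Function('Y')(Q, J) = Add(Mul(-14, J), Mul(5, Q)) (Function('Y')(Q, J) = Add(Mul(5, Q), Mul(-14, J)) = Add(Mul(-14, J), Mul(5, Q)))
Function('g')(C) = Mul(2, Pow(C, 2)) (Function('g')(C) = Mul(C, Mul(2, C)) = Mul(2, Pow(C, 2)))
Mul(Mul(-48, Function('g')(4)), Function('Y')(2, 3)) = Mul(Mul(-48, Mul(2, Pow(4, 2))), Add(Mul(-14, 3), Mul(5, 2))) = Mul(Mul(-48, Mul(2, 16)), Add(-42, 10)) = Mul(Mul(-48, 32), -32) = Mul(-1536, -32) = 49152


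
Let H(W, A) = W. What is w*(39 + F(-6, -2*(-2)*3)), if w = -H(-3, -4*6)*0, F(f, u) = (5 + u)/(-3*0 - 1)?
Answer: 0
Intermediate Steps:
F(f, u) = -5 - u (F(f, u) = (5 + u)/(0 - 1) = (5 + u)/(-1) = (5 + u)*(-1) = -5 - u)
w = 0 (w = -1*(-3)*0 = 3*0 = 0)
w*(39 + F(-6, -2*(-2)*3)) = 0*(39 + (-5 - (-2*(-2))*3)) = 0*(39 + (-5 - 4*3)) = 0*(39 + (-5 - 1*12)) = 0*(39 + (-5 - 12)) = 0*(39 - 17) = 0*22 = 0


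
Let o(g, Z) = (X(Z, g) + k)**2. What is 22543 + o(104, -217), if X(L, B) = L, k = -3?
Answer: 70943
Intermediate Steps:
o(g, Z) = (-3 + Z)**2 (o(g, Z) = (Z - 3)**2 = (-3 + Z)**2)
22543 + o(104, -217) = 22543 + (-3 - 217)**2 = 22543 + (-220)**2 = 22543 + 48400 = 70943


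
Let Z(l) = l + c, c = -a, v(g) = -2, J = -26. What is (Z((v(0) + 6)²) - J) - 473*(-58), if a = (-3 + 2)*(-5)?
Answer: 27471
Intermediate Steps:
a = 5 (a = -1*(-5) = 5)
c = -5 (c = -1*5 = -5)
Z(l) = -5 + l (Z(l) = l - 5 = -5 + l)
(Z((v(0) + 6)²) - J) - 473*(-58) = ((-5 + (-2 + 6)²) - 1*(-26)) - 473*(-58) = ((-5 + 4²) + 26) + 27434 = ((-5 + 16) + 26) + 27434 = (11 + 26) + 27434 = 37 + 27434 = 27471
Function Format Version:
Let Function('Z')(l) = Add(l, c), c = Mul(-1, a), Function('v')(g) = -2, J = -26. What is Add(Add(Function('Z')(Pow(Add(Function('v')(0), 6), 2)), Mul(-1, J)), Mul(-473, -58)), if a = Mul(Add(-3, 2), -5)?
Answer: 27471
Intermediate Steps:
a = 5 (a = Mul(-1, -5) = 5)
c = -5 (c = Mul(-1, 5) = -5)
Function('Z')(l) = Add(-5, l) (Function('Z')(l) = Add(l, -5) = Add(-5, l))
Add(Add(Function('Z')(Pow(Add(Function('v')(0), 6), 2)), Mul(-1, J)), Mul(-473, -58)) = Add(Add(Add(-5, Pow(Add(-2, 6), 2)), Mul(-1, -26)), Mul(-473, -58)) = Add(Add(Add(-5, Pow(4, 2)), 26), 27434) = Add(Add(Add(-5, 16), 26), 27434) = Add(Add(11, 26), 27434) = Add(37, 27434) = 27471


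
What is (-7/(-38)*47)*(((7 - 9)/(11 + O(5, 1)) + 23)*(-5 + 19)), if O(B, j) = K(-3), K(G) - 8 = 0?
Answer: 1001805/361 ≈ 2775.1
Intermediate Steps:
K(G) = 8 (K(G) = 8 + 0 = 8)
O(B, j) = 8
(-7/(-38)*47)*(((7 - 9)/(11 + O(5, 1)) + 23)*(-5 + 19)) = (-7/(-38)*47)*(((7 - 9)/(11 + 8) + 23)*(-5 + 19)) = (-7*(-1/38)*47)*((-2/19 + 23)*14) = ((7/38)*47)*((-2*1/19 + 23)*14) = 329*((-2/19 + 23)*14)/38 = 329*((435/19)*14)/38 = (329/38)*(6090/19) = 1001805/361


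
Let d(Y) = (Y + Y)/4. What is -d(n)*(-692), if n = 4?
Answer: 1384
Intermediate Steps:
d(Y) = Y/2 (d(Y) = (2*Y)*(1/4) = Y/2)
-d(n)*(-692) = -(1/2)*4*(-692) = -2*(-692) = -1*(-1384) = 1384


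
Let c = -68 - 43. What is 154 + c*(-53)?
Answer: 6037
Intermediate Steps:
c = -111
154 + c*(-53) = 154 - 111*(-53) = 154 + 5883 = 6037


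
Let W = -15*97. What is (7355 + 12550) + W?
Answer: 18450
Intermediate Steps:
W = -1455
(7355 + 12550) + W = (7355 + 12550) - 1455 = 19905 - 1455 = 18450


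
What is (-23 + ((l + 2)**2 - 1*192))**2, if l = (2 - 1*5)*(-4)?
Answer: 361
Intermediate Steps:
l = 12 (l = (2 - 5)*(-4) = -3*(-4) = 12)
(-23 + ((l + 2)**2 - 1*192))**2 = (-23 + ((12 + 2)**2 - 1*192))**2 = (-23 + (14**2 - 192))**2 = (-23 + (196 - 192))**2 = (-23 + 4)**2 = (-19)**2 = 361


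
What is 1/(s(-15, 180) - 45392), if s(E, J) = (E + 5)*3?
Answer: -1/45422 ≈ -2.2016e-5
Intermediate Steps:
s(E, J) = 15 + 3*E (s(E, J) = (5 + E)*3 = 15 + 3*E)
1/(s(-15, 180) - 45392) = 1/((15 + 3*(-15)) - 45392) = 1/((15 - 45) - 45392) = 1/(-30 - 45392) = 1/(-45422) = -1/45422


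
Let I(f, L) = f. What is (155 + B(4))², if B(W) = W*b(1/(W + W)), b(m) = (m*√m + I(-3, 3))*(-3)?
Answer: 1167401/32 - 573*√2/4 ≈ 36279.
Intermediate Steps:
b(m) = 9 - 3*m^(3/2) (b(m) = (m*√m - 3)*(-3) = (m^(3/2) - 3)*(-3) = (-3 + m^(3/2))*(-3) = 9 - 3*m^(3/2))
B(W) = W*(9 - 3*√2*(1/W)^(3/2)/4) (B(W) = W*(9 - 3*(1/(W + W))^(3/2)) = W*(9 - 3*(1/(2*W))^(3/2)) = W*(9 - 3*√2*(1/W)^(3/2)/4))
(155 + B(4))² = (155 + (¾)*4*(12 - √2*(1/4)^(3/2)))² = (155 + (¾)*4*(12 - √2*(¼)^(3/2)))² = (155 + (¾)*4*(12 - 1*√2*⅛))² = (155 + (¾)*4*(12 - √2/8))² = (155 + (36 - 3*√2/8))² = (191 - 3*√2/8)²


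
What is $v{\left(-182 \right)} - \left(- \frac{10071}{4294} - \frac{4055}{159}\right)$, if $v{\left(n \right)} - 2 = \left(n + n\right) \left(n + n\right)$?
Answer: $\frac{90481492967}{682746} \approx 1.3253 \cdot 10^{5}$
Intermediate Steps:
$v{\left(n \right)} = 2 + 4 n^{2}$ ($v{\left(n \right)} = 2 + \left(n + n\right) \left(n + n\right) = 2 + 2 n 2 n = 2 + 4 n^{2}$)
$v{\left(-182 \right)} - \left(- \frac{10071}{4294} - \frac{4055}{159}\right) = \left(2 + 4 \left(-182\right)^{2}\right) - \left(- \frac{10071}{4294} - \frac{4055}{159}\right) = \left(2 + 4 \cdot 33124\right) - \left(\left(-10071\right) \frac{1}{4294} - \frac{4055}{159}\right) = \left(2 + 132496\right) - \left(- \frac{10071}{4294} - \frac{4055}{159}\right) = 132498 - - \frac{19013459}{682746} = 132498 + \frac{19013459}{682746} = \frac{90481492967}{682746}$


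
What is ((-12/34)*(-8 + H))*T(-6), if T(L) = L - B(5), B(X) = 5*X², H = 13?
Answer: 3930/17 ≈ 231.18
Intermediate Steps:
T(L) = -125 + L (T(L) = L - 5*5² = L - 5*25 = L - 1*125 = L - 125 = -125 + L)
((-12/34)*(-8 + H))*T(-6) = ((-12/34)*(-8 + 13))*(-125 - 6) = (-12*1/34*5)*(-131) = -6/17*5*(-131) = -30/17*(-131) = 3930/17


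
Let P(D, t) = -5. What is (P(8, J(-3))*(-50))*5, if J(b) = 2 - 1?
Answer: 1250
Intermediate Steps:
J(b) = 1
(P(8, J(-3))*(-50))*5 = -5*(-50)*5 = 250*5 = 1250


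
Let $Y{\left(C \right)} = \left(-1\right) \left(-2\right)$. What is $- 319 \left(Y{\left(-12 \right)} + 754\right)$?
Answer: $-241164$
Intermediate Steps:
$Y{\left(C \right)} = 2$
$- 319 \left(Y{\left(-12 \right)} + 754\right) = - 319 \left(2 + 754\right) = \left(-319\right) 756 = -241164$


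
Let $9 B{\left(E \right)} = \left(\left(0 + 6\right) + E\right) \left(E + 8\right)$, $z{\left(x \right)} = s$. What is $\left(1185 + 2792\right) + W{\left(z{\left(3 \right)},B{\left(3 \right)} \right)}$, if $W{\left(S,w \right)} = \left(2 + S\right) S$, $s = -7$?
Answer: $4012$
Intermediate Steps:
$z{\left(x \right)} = -7$
$B{\left(E \right)} = \frac{\left(6 + E\right) \left(8 + E\right)}{9}$ ($B{\left(E \right)} = \frac{\left(\left(0 + 6\right) + E\right) \left(E + 8\right)}{9} = \frac{\left(6 + E\right) \left(8 + E\right)}{9}$)
$W{\left(S,w \right)} = S \left(2 + S\right)$
$\left(1185 + 2792\right) + W{\left(z{\left(3 \right)},B{\left(3 \right)} \right)} = \left(1185 + 2792\right) - 7 \left(2 - 7\right) = 3977 - -35 = 3977 + 35 = 4012$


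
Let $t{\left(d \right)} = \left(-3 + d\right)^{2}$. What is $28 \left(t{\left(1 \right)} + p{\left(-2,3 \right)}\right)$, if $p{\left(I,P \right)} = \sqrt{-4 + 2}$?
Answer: $112 + 28 i \sqrt{2} \approx 112.0 + 39.598 i$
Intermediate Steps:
$p{\left(I,P \right)} = i \sqrt{2}$ ($p{\left(I,P \right)} = \sqrt{-2} = i \sqrt{2}$)
$28 \left(t{\left(1 \right)} + p{\left(-2,3 \right)}\right) = 28 \left(\left(-3 + 1\right)^{2} + i \sqrt{2}\right) = 28 \left(\left(-2\right)^{2} + i \sqrt{2}\right) = 28 \left(4 + i \sqrt{2}\right) = 112 + 28 i \sqrt{2}$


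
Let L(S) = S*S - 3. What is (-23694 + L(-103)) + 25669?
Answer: 12581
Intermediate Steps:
L(S) = -3 + S² (L(S) = S² - 3 = -3 + S²)
(-23694 + L(-103)) + 25669 = (-23694 + (-3 + (-103)²)) + 25669 = (-23694 + (-3 + 10609)) + 25669 = (-23694 + 10606) + 25669 = -13088 + 25669 = 12581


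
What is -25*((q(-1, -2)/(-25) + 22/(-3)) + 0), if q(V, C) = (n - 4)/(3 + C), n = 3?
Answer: 547/3 ≈ 182.33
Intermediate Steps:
q(V, C) = -1/(3 + C) (q(V, C) = (3 - 4)/(3 + C) = -1/(3 + C))
-25*((q(-1, -2)/(-25) + 22/(-3)) + 0) = -25*((-1/(3 - 2)/(-25) + 22/(-3)) + 0) = -25*((-1/1*(-1/25) + 22*(-⅓)) + 0) = -25*((-1*1*(-1/25) - 22/3) + 0) = -25*((-1*(-1/25) - 22/3) + 0) = -25*((1/25 - 22/3) + 0) = -25*(-547/75 + 0) = -25*(-547/75) = 547/3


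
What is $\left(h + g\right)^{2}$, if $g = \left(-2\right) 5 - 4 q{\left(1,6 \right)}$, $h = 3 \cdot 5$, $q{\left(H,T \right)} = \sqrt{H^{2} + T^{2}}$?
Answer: $617 - 40 \sqrt{37} \approx 373.69$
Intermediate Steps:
$h = 15$
$g = -10 - 4 \sqrt{37}$ ($g = \left(-2\right) 5 - 4 \sqrt{1^{2} + 6^{2}} = -10 - 4 \sqrt{1 + 36} = -10 - 4 \sqrt{37} \approx -34.331$)
$\left(h + g\right)^{2} = \left(15 - \left(10 + 4 \sqrt{37}\right)\right)^{2} = \left(5 - 4 \sqrt{37}\right)^{2}$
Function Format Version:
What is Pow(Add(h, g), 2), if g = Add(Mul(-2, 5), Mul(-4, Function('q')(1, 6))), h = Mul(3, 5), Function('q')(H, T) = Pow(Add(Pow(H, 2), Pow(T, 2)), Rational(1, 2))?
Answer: Add(617, Mul(-40, Pow(37, Rational(1, 2)))) ≈ 373.69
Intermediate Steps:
h = 15
g = Add(-10, Mul(-4, Pow(37, Rational(1, 2)))) (g = Add(Mul(-2, 5), Mul(-4, Pow(Add(Pow(1, 2), Pow(6, 2)), Rational(1, 2)))) = Add(-10, Mul(-4, Pow(Add(1, 36), Rational(1, 2)))) = Add(-10, Mul(-4, Pow(37, Rational(1, 2)))) ≈ -34.331)
Pow(Add(h, g), 2) = Pow(Add(15, Add(-10, Mul(-4, Pow(37, Rational(1, 2))))), 2) = Pow(Add(5, Mul(-4, Pow(37, Rational(1, 2)))), 2)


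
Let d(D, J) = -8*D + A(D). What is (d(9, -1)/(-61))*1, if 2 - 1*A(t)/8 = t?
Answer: 128/61 ≈ 2.0984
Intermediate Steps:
A(t) = 16 - 8*t
d(D, J) = 16 - 16*D (d(D, J) = -8*D + (16 - 8*D) = 16 - 16*D)
(d(9, -1)/(-61))*1 = ((16 - 16*9)/(-61))*1 = -(16 - 144)/61*1 = -1/61*(-128)*1 = (128/61)*1 = 128/61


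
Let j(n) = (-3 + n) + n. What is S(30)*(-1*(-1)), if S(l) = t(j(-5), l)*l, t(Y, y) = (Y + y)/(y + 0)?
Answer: 17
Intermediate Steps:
j(n) = -3 + 2*n
t(Y, y) = (Y + y)/y
S(l) = -13 + l (S(l) = (((-3 + 2*(-5)) + l)/l)*l = (((-3 - 10) + l)/l)*l = ((-13 + l)/l)*l = -13 + l)
S(30)*(-1*(-1)) = (-13 + 30)*(-1*(-1)) = 17*1 = 17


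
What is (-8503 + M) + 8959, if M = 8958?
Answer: 9414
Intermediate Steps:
(-8503 + M) + 8959 = (-8503 + 8958) + 8959 = 455 + 8959 = 9414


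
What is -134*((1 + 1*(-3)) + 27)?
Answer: -3350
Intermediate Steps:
-134*((1 + 1*(-3)) + 27) = -134*((1 - 3) + 27) = -134*(-2 + 27) = -134*25 = -3350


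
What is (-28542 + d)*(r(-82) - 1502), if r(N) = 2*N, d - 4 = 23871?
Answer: 7775222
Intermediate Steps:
d = 23875 (d = 4 + 23871 = 23875)
(-28542 + d)*(r(-82) - 1502) = (-28542 + 23875)*(2*(-82) - 1502) = -4667*(-164 - 1502) = -4667*(-1666) = 7775222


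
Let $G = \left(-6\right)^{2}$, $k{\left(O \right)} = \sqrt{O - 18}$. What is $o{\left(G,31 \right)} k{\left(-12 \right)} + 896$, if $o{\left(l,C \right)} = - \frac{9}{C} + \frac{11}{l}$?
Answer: $896 + \frac{17 i \sqrt{30}}{1116} \approx 896.0 + 0.083434 i$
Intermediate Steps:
$k{\left(O \right)} = \sqrt{-18 + O}$
$G = 36$
$o{\left(G,31 \right)} k{\left(-12 \right)} + 896 = \left(- \frac{9}{31} + \frac{11}{36}\right) \sqrt{-18 - 12} + 896 = \left(\left(-9\right) \frac{1}{31} + 11 \cdot \frac{1}{36}\right) \sqrt{-30} + 896 = \left(- \frac{9}{31} + \frac{11}{36}\right) i \sqrt{30} + 896 = \frac{17 i \sqrt{30}}{1116} + 896 = 896 + \frac{17 i \sqrt{30}}{1116}$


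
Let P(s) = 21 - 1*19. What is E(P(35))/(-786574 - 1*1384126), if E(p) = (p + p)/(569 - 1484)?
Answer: 1/496547625 ≈ 2.0139e-9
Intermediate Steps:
P(s) = 2 (P(s) = 21 - 19 = 2)
E(p) = -2*p/915 (E(p) = (2*p)/(-915) = (2*p)*(-1/915) = -2*p/915)
E(P(35))/(-786574 - 1*1384126) = (-2/915*2)/(-786574 - 1*1384126) = -4/(915*(-786574 - 1384126)) = -4/915/(-2170700) = -4/915*(-1/2170700) = 1/496547625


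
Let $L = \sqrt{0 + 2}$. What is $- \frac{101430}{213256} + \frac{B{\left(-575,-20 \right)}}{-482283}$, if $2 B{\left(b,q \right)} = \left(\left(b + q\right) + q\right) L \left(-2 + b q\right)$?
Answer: $- \frac{2205}{4636} + \frac{28745 \sqrt{2}}{3921} \approx 9.892$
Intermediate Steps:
$L = \sqrt{2} \approx 1.4142$
$B{\left(b,q \right)} = \frac{\sqrt{2} \left(-2 + b q\right) \left(b + 2 q\right)}{2}$ ($B{\left(b,q \right)} = \frac{\left(\left(b + q\right) + q\right) \sqrt{2} \left(-2 + b q\right)}{2} = \frac{\left(b + 2 q\right) \sqrt{2} \left(-2 + b q\right)}{2} = \frac{\sqrt{2} \left(b + 2 q\right) \left(-2 + b q\right)}{2} = \frac{\sqrt{2} \left(-2 + b q\right) \left(b + 2 q\right)}{2}$)
$- \frac{101430}{213256} + \frac{B{\left(-575,-20 \right)}}{-482283} = - \frac{101430}{213256} + \frac{\sqrt{2} \left(\left(-1\right) \left(-575\right) - -40 - 575 \left(-20\right)^{2} + \frac{1}{2} \left(-20\right) \left(-575\right)^{2}\right)}{-482283} = \left(-101430\right) \frac{1}{213256} + \sqrt{2} \left(575 + 40 - 230000 + \frac{1}{2} \left(-20\right) 330625\right) \left(- \frac{1}{482283}\right) = - \frac{2205}{4636} + \sqrt{2} \left(575 + 40 - 230000 - 3306250\right) \left(- \frac{1}{482283}\right) = - \frac{2205}{4636} + \sqrt{2} \left(-3535635\right) \left(- \frac{1}{482283}\right) = - \frac{2205}{4636} + - 3535635 \sqrt{2} \left(- \frac{1}{482283}\right) = - \frac{2205}{4636} + \frac{28745 \sqrt{2}}{3921}$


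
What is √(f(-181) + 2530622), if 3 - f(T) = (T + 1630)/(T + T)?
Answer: √331623747038/362 ≈ 1590.8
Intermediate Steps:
f(T) = 3 - (1630 + T)/(2*T) (f(T) = 3 - (T + 1630)/(T + T) = 3 - (1630 + T)/(2*T))
√(f(-181) + 2530622) = √((5/2 - 815/(-181)) + 2530622) = √((5/2 - 815*(-1/181)) + 2530622) = √((5/2 + 815/181) + 2530622) = √(2535/362 + 2530622) = √(916087699/362) = √331623747038/362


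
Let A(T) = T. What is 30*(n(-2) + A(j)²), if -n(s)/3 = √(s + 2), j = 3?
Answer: 270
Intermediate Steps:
n(s) = -3*√(2 + s) (n(s) = -3*√(s + 2) = -3*√(2 + s))
30*(n(-2) + A(j)²) = 30*(-3*√(2 - 2) + 3²) = 30*(-3*√0 + 9) = 30*(-3*0 + 9) = 30*(0 + 9) = 30*9 = 270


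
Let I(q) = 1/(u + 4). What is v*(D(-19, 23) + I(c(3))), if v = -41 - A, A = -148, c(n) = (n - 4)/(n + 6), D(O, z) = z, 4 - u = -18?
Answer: 64093/26 ≈ 2465.1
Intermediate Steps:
u = 22 (u = 4 - 1*(-18) = 4 + 18 = 22)
c(n) = (-4 + n)/(6 + n)
v = 107 (v = -41 - 1*(-148) = -41 + 148 = 107)
I(q) = 1/26 (I(q) = 1/(22 + 4) = 1/26)
v*(D(-19, 23) + I(c(3))) = 107*(23 + 1/26) = 107*(599/26) = 64093/26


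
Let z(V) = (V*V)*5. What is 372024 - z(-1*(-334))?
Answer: -185756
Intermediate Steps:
z(V) = 5*V**2 (z(V) = V**2*5 = 5*V**2)
372024 - z(-1*(-334)) = 372024 - 5*(-1*(-334))**2 = 372024 - 5*334**2 = 372024 - 5*111556 = 372024 - 1*557780 = 372024 - 557780 = -185756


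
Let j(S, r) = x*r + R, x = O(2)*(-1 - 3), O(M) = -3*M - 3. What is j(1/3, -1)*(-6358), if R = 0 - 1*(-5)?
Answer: 197098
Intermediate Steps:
O(M) = -3 - 3*M
R = 5 (R = 0 + 5 = 5)
x = 36 (x = (-3 - 3*2)*(-1 - 3) = (-3 - 6)*(-4) = -9*(-4) = 36)
j(S, r) = 5 + 36*r (j(S, r) = 36*r + 5 = 5 + 36*r)
j(1/3, -1)*(-6358) = (5 + 36*(-1))*(-6358) = (5 - 36)*(-6358) = -31*(-6358) = 197098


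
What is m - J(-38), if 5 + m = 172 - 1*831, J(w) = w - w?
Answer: -664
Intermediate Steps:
J(w) = 0
m = -664 (m = -5 + (172 - 1*831) = -5 + (172 - 831) = -5 - 659 = -664)
m - J(-38) = -664 - 1*0 = -664 + 0 = -664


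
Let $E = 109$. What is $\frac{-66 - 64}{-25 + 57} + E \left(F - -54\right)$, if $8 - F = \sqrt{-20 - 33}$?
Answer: $\frac{108063}{16} - 109 i \sqrt{53} \approx 6753.9 - 793.53 i$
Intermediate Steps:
$F = 8 - i \sqrt{53}$ ($F = 8 - \sqrt{-20 - 33} = 8 - \sqrt{-53} = 8 - i \sqrt{53} \approx 8.0 - 7.2801 i$)
$\frac{-66 - 64}{-25 + 57} + E \left(F - -54\right) = \frac{-66 - 64}{-25 + 57} + 109 \left(\left(8 - i \sqrt{53}\right) - -54\right) = - \frac{130}{32} + 109 \left(\left(8 - i \sqrt{53}\right) + 54\right) = \left(-130\right) \frac{1}{32} + 109 \left(62 - i \sqrt{53}\right) = - \frac{65}{16} + \left(6758 - 109 i \sqrt{53}\right) = \frac{108063}{16} - 109 i \sqrt{53}$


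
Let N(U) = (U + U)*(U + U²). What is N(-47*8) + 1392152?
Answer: -104639848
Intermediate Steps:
N(U) = 2*U*(U + U²) (N(U) = (2*U)*(U + U²) = 2*U*(U + U²))
N(-47*8) + 1392152 = 2*(-47*8)²*(1 - 47*8) + 1392152 = 2*(-376)²*(1 - 376) + 1392152 = 2*141376*(-375) + 1392152 = -106032000 + 1392152 = -104639848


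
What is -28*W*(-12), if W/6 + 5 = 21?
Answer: 32256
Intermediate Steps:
W = 96 (W = -30 + 6*21 = -30 + 126 = 96)
-28*W*(-12) = -28*96*(-12) = -2688*(-12) = 32256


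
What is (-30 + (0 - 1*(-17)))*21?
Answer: -273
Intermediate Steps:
(-30 + (0 - 1*(-17)))*21 = (-30 + (0 + 17))*21 = (-30 + 17)*21 = -13*21 = -273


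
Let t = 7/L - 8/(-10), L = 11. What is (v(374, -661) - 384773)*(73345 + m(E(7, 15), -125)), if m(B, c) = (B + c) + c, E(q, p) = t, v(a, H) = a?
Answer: -1545400837296/55 ≈ -2.8098e+10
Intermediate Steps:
t = 79/55 (t = 7/11 - 8/(-10) = 7*(1/11) - 8*(-⅒) = 7/11 + ⅘ = 79/55 ≈ 1.4364)
E(q, p) = 79/55
m(B, c) = B + 2*c
(v(374, -661) - 384773)*(73345 + m(E(7, 15), -125)) = (374 - 384773)*(73345 + (79/55 + 2*(-125))) = -384399*(73345 + (79/55 - 250)) = -384399*(73345 - 13671/55) = -384399*4020304/55 = -1545400837296/55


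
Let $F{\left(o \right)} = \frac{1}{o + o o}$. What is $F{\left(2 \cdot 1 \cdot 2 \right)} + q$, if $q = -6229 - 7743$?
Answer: $- \frac{279439}{20} \approx -13972.0$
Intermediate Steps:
$F{\left(o \right)} = \frac{1}{o + o^{2}}$
$q = -13972$ ($q = -6229 - 7743 = -13972$)
$F{\left(2 \cdot 1 \cdot 2 \right)} + q = \frac{1}{2 \cdot 1 \cdot 2 \left(1 + 2 \cdot 1 \cdot 2\right)} - 13972 = \frac{1}{2 \cdot 2 \left(1 + 2 \cdot 2\right)} - 13972 = \frac{1}{4 \left(1 + 4\right)} - 13972 = \frac{1}{4 \cdot 5} - 13972 = \frac{1}{4} \cdot \frac{1}{5} - 13972 = \frac{1}{20} - 13972 = - \frac{279439}{20}$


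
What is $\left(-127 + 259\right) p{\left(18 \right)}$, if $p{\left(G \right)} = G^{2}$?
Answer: $42768$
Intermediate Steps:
$\left(-127 + 259\right) p{\left(18 \right)} = \left(-127 + 259\right) 18^{2} = 132 \cdot 324 = 42768$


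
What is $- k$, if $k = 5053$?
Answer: $-5053$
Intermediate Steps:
$- k = \left(-1\right) 5053 = -5053$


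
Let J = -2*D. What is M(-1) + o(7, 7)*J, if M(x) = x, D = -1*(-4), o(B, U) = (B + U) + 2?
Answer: -129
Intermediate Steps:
o(B, U) = 2 + B + U
D = 4
J = -8 (J = -2*4 = -8)
M(-1) + o(7, 7)*J = -1 + (2 + 7 + 7)*(-8) = -1 + 16*(-8) = -1 - 128 = -129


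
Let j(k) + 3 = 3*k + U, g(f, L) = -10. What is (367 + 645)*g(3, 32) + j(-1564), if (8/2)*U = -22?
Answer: -29641/2 ≈ -14821.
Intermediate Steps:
U = -11/2 (U = (¼)*(-22) = -11/2 ≈ -5.5000)
j(k) = -17/2 + 3*k (j(k) = -3 + (3*k - 11/2) = -3 + (-11/2 + 3*k) = -17/2 + 3*k)
(367 + 645)*g(3, 32) + j(-1564) = (367 + 645)*(-10) + (-17/2 + 3*(-1564)) = 1012*(-10) + (-17/2 - 4692) = -10120 - 9401/2 = -29641/2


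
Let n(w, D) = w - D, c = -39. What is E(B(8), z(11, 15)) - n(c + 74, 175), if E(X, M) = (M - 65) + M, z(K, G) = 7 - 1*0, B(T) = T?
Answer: 89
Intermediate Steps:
z(K, G) = 7 (z(K, G) = 7 + 0 = 7)
E(X, M) = -65 + 2*M (E(X, M) = (-65 + M) + M = -65 + 2*M)
E(B(8), z(11, 15)) - n(c + 74, 175) = (-65 + 2*7) - ((-39 + 74) - 1*175) = (-65 + 14) - (35 - 175) = -51 - 1*(-140) = -51 + 140 = 89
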